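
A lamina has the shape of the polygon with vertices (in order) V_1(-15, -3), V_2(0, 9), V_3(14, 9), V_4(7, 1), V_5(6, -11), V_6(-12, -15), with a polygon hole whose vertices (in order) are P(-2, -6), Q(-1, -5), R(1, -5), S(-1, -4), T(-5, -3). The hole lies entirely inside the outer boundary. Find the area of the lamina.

396

Outer boundary:
Apply the surveyor's formula: 2A = Σ (x_i·y_{i+1} − x_{i+1}·y_i), indices taken mod 6.
Σ = (-135) + (-126) + (-49) + (-83) + (-222) + (-189) = -804
Area = |Σ|/2 = 402.
Hole:
Apply Gauss's area formula: 2A = Σ (x_i·y_{i+1} − x_{i+1}·y_i), indices taken mod 5.
Σ = (4) + (10) + (-9) + (-17) + (24) = 12
Area = |Σ|/2 = 6.
Net area = 402 − 6 = 396.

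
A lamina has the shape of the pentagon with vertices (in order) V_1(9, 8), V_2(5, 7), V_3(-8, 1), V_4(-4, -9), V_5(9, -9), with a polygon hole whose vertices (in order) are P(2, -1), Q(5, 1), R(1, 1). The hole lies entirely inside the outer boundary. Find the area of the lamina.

211

Outer boundary:
Apply the shoelace (surveyor's) formula: 2A = Σ (x_i·y_{i+1} − x_{i+1}·y_i), indices taken mod 5.
Cross-terms: 23, 61, 76, 117, 153  ⇒  Σ = 430
Area = |Σ|/2 = 215.
Hole:
Apply the shoelace formula: 2A = Σ (x_i·y_{i+1} − x_{i+1}·y_i), indices taken mod 3.
Σ = (7) + (4) + (-3) = 8
Area = |Σ|/2 = 4.
Net area = 215 − 4 = 211.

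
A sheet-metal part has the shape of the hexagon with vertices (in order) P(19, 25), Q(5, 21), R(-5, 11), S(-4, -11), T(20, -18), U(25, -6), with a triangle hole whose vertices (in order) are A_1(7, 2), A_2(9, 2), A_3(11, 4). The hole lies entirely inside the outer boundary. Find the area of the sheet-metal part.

945

Outer boundary:
Σ = (274) + (160) + (99) + (292) + (330) + (739) = 1894
Area = |Σ|/2 = 947.
Hole:
Cross-terms: -4, 14, -6  ⇒  Σ = 4
Area = |Σ|/2 = 2.
Net area = 947 − 2 = 945.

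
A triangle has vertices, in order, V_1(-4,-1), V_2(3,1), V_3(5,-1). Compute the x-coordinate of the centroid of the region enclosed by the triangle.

Apply the shoelace formula. First the cross-terms c_i = x_i·y_{i+1} − x_{i+1}·y_i:
  -1, -8, -9  ⇒  2A = -18, A = -9.
Then Σ (x_i + x_{i+1})·c_i = -72, so x̄ = -72 / (6·(-9)) = 4/3.

4/3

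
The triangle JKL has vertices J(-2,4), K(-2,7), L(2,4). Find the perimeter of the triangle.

12

|JK| = √((0)² + (3)²) = √9 = 3
|KL| = √((4)² + (-3)²) = √25 = 5
|LJ| = √((-4)² + (0)²) = √16 = 4
Perimeter = 3 + 5 + 4 = 12.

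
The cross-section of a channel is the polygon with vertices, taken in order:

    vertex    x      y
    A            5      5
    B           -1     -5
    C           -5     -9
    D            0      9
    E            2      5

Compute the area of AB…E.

57

Apply Gauss's area formula: 2A = Σ (x_i·y_{i+1} − x_{i+1}·y_i), indices taken mod 5.
Σ = (-20) + (-16) + (-45) + (-18) + (-15) = -114
Area = |Σ|/2 = 57.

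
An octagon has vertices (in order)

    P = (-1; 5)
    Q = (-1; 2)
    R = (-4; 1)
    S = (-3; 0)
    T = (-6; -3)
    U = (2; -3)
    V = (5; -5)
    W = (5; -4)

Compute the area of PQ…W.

Apply the shoelace (surveyor's) formula: 2A = Σ (x_i·y_{i+1} − x_{i+1}·y_i), indices taken mod 8.
Cross-terms: 3, 7, 3, 9, 24, 5, 5, 21  ⇒  Σ = 77
Area = |Σ|/2 = 38.5.

38.5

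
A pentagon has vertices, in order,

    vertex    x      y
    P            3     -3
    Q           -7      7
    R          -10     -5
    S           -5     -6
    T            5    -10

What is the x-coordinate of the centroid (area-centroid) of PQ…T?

-146/47

Apply the shoelace (surveyor's) formula. First the cross-terms c_i = x_i·y_{i+1} − x_{i+1}·y_i:
  0, 105, 35, 80, 15  ⇒  2A = 235, A = 117.5.
Then Σ (x_i + x_{i+1})·c_i = -2190, so x̄ = -2190 / (6·117.5) = -146/47.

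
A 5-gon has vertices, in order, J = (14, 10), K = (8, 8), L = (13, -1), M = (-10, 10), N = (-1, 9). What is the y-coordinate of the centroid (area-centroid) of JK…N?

Apply the surveyor's formula. First the cross-terms c_i = x_i·y_{i+1} − x_{i+1}·y_i:
  32, -112, 120, -80, -136  ⇒  2A = -176, A = -88.
Then Σ (y_i + y_{i+1})·c_i = -3232, so ȳ = -3232 / (6·(-88)) = 202/33.

202/33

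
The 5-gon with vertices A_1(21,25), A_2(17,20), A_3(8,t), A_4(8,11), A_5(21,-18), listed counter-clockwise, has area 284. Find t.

13

Write out the shoelace sum; only the two edges meeting at A_3 involve t:
2·Area = [(17·t − 8·20) + (8·11 − 8·t)] + 523
       = 9·t + 451 = 568
⇒ t = 13.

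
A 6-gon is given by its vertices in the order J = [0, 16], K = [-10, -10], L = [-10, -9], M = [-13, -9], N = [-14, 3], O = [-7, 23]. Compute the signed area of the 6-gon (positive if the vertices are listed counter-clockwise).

Σ = (160) + (-10) + (-27) + (-165) + (-301) + (-112) = -455
Signed area = Σ/2 = -227.5 (negative ⇒ clockwise traversal).

-227.5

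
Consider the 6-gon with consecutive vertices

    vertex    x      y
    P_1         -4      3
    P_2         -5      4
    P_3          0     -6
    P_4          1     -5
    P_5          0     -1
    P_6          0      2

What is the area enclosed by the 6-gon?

Apply the shoelace (surveyor's) formula: 2A = Σ (x_i·y_{i+1} − x_{i+1}·y_i), indices taken mod 6.
Σ = (-1) + (30) + (6) + (-1) + (0) + (8) = 42
Area = |Σ|/2 = 21.

21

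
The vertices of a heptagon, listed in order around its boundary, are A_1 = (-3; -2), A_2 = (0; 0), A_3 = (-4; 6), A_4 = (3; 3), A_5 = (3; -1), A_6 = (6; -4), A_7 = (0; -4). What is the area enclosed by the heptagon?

42

Apply the shoelace (surveyor's) formula: 2A = Σ (x_i·y_{i+1} − x_{i+1}·y_i), indices taken mod 7.
A_1→A_2: (-3)(0) − (0)(-2) = 0
A_2→A_3: (0)(6) − (-4)(0) = 0
A_3→A_4: (-4)(3) − (3)(6) = -30
A_4→A_5: (3)(-1) − (3)(3) = -12
A_5→A_6: (3)(-4) − (6)(-1) = -6
A_6→A_7: (6)(-4) − (0)(-4) = -24
A_7→A_1: (0)(-2) − (-3)(-4) = -12
Σ = -84
Area = |Σ|/2 = 42.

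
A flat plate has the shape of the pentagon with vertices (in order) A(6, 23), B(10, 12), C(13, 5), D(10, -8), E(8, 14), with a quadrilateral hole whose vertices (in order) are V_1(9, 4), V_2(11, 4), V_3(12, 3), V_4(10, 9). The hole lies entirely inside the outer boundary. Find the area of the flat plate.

50

Outer boundary:
Apply the shoelace (surveyor's) formula: 2A = Σ (x_i·y_{i+1} − x_{i+1}·y_i), indices taken mod 5.
A→B: (6)(12) − (10)(23) = -158
B→C: (10)(5) − (13)(12) = -106
C→D: (13)(-8) − (10)(5) = -154
D→E: (10)(14) − (8)(-8) = 204
E→A: (8)(23) − (6)(14) = 100
Σ = -114
Area = |Σ|/2 = 57.
Hole:
Apply the surveyor's formula: 2A = Σ (x_i·y_{i+1} − x_{i+1}·y_i), indices taken mod 4.
V_1→V_2: (9)(4) − (11)(4) = -8
V_2→V_3: (11)(3) − (12)(4) = -15
V_3→V_4: (12)(9) − (10)(3) = 78
V_4→V_1: (10)(4) − (9)(9) = -41
Σ = 14
Area = |Σ|/2 = 7.
Net area = 57 − 7 = 50.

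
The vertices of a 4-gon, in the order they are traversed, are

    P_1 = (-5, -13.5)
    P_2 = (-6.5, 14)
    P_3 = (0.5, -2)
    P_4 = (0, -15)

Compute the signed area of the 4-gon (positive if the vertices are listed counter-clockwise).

-117.125

Apply Gauss's area formula: 2A = Σ (x_i·y_{i+1} − x_{i+1}·y_i), indices taken mod 4.
Σ = (-157.75) + (6) + (-7.5) + (-75) = -234.25
Signed area = Σ/2 = -117.125 (negative ⇒ clockwise traversal).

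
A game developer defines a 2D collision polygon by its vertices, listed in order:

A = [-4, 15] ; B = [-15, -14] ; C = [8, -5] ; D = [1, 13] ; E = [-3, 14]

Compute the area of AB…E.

Apply the shoelace formula: 2A = Σ (x_i·y_{i+1} − x_{i+1}·y_i), indices taken mod 5.
Σ = (281) + (187) + (109) + (53) + (11) = 641
Area = |Σ|/2 = 320.5.

320.5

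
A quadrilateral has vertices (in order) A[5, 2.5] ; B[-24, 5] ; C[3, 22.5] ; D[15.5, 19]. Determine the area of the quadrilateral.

409

Apply the shoelace formula: 2A = Σ (x_i·y_{i+1} − x_{i+1}·y_i), indices taken mod 4.
Σ = (85) + (-555) + (-291.75) + (-56.25) = -818
Area = |Σ|/2 = 409.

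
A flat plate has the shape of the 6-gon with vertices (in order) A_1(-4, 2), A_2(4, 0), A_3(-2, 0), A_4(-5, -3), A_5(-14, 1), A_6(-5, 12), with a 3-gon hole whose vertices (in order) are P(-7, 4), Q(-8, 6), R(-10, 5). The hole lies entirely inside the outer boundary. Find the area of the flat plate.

84.5

Outer boundary:
Σ = (-8) + (0) + (6) + (-47) + (-163) + (38) = -174
Area = |Σ|/2 = 87.
Hole:
Σ = (-10) + (20) + (-5) = 5
Area = |Σ|/2 = 2.5.
Net area = 87 − 2.5 = 84.5.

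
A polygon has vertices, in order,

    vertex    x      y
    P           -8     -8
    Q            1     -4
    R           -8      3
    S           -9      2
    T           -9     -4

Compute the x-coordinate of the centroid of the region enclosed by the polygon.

-479/87

Apply the surveyor's formula. First the cross-terms c_i = x_i·y_{i+1} − x_{i+1}·y_i:
  40, -29, 11, 54, 40  ⇒  2A = 116, A = 58.
Then Σ (x_i + x_{i+1})·c_i = -1916, so x̄ = -1916 / (6·58) = -479/87.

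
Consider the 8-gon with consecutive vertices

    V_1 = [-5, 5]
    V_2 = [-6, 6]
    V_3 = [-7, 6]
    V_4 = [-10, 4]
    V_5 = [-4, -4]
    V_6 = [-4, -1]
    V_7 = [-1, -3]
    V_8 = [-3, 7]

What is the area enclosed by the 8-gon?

Apply the surveyor's formula: 2A = Σ (x_i·y_{i+1} − x_{i+1}·y_i), indices taken mod 8.
Σ = (0) + (6) + (32) + (56) + (-12) + (11) + (-16) + (20) = 97
Area = |Σ|/2 = 48.5.

48.5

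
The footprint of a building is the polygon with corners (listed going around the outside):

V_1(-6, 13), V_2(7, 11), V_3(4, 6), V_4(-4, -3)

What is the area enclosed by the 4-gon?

Cross-terms: -157, -2, 12, -70  ⇒  Σ = -217
Area = |Σ|/2 = 108.5.

108.5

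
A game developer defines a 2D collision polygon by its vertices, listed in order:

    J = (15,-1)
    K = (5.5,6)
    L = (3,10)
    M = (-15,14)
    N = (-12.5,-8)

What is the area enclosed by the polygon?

Apply Gauss's area formula: 2A = Σ (x_i·y_{i+1} − x_{i+1}·y_i), indices taken mod 5.
Σ = (95.5) + (37) + (192) + (295) + (132.5) = 752
Area = |Σ|/2 = 376.

376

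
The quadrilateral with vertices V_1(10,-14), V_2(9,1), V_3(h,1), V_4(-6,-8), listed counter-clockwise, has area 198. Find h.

Write out the shoelace sum; only the two edges meeting at V_3 involve h:
2·Area = [(9·1 − h·1) + (h·(-8) − (-6)·1)] + 300
       = -9·h + 315 = 396
⇒ h = -9.

-9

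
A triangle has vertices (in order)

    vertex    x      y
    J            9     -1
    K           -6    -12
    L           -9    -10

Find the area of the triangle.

31.5

Σ = (-114) + (-48) + (99) = -63
Area = |Σ|/2 = 31.5.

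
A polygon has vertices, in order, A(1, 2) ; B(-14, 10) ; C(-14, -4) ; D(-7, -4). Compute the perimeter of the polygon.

|AB| = √((-15)² + (8)²) = √289 = 17
|BC| = √((0)² + (-14)²) = √196 = 14
|CD| = √((7)² + (0)²) = √49 = 7
|DA| = √((8)² + (6)²) = √100 = 10
Perimeter = 17 + 14 + 7 + 10 = 48.

48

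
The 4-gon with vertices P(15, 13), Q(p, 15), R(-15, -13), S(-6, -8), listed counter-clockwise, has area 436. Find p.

-13

Write out the shoelace sum; only the two edges meeting at Q involve p:
2·Area = [(15·15 − p·13) + (p·(-13) − (-15)·15)] + 84
       = -26·p + 534 = 872
⇒ p = -13.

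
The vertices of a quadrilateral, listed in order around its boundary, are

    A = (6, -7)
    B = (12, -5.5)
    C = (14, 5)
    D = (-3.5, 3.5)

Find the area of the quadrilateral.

129

Apply the surveyor's formula: 2A = Σ (x_i·y_{i+1} − x_{i+1}·y_i), indices taken mod 4.
Cross-terms: 51, 137, 66.5, 3.5  ⇒  Σ = 258
Area = |Σ|/2 = 129.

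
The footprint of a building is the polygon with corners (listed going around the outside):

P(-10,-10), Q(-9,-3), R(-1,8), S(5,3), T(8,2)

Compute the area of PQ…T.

P→Q: (-10)(-3) − (-9)(-10) = -60
Q→R: (-9)(8) − (-1)(-3) = -75
R→S: (-1)(3) − (5)(8) = -43
S→T: (5)(2) − (8)(3) = -14
T→P: (8)(-10) − (-10)(2) = -60
Σ = -252
Area = |Σ|/2 = 126.

126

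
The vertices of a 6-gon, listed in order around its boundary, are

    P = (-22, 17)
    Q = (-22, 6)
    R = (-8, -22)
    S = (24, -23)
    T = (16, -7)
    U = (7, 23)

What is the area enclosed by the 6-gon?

1364

Cross-terms: 242, 532, 712, 200, 417, 625  ⇒  Σ = 2728
Area = |Σ|/2 = 1364.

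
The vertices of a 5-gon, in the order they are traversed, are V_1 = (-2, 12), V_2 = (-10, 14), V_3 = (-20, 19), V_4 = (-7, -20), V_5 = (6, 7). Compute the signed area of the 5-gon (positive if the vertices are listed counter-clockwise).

V_1→V_2: (-2)(14) − (-10)(12) = 92
V_2→V_3: (-10)(19) − (-20)(14) = 90
V_3→V_4: (-20)(-20) − (-7)(19) = 533
V_4→V_5: (-7)(7) − (6)(-20) = 71
V_5→V_1: (6)(12) − (-2)(7) = 86
Σ = 872
Signed area = Σ/2 = 436 (positive ⇒ counter-clockwise traversal).

436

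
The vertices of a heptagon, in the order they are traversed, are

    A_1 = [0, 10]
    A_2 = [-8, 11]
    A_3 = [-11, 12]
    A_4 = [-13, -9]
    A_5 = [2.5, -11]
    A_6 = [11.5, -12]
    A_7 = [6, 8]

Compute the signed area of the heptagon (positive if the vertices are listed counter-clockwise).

423

Cross-terms: 80, 25, 255, 165.5, 96.5, 164, 60  ⇒  Σ = 846
Signed area = Σ/2 = 423 (positive ⇒ counter-clockwise traversal).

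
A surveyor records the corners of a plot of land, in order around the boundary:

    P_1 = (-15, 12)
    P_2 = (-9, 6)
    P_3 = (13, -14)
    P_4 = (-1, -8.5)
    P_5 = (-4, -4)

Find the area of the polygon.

Apply the shoelace formula: 2A = Σ (x_i·y_{i+1} − x_{i+1}·y_i), indices taken mod 5.
P_1→P_2: (-15)(6) − (-9)(12) = 18
P_2→P_3: (-9)(-14) − (13)(6) = 48
P_3→P_4: (13)(-8.5) − (-1)(-14) = -124.5
P_4→P_5: (-1)(-4) − (-4)(-8.5) = -30
P_5→P_1: (-4)(12) − (-15)(-4) = -108
Σ = -196.5
Area = |Σ|/2 = 98.25.

98.25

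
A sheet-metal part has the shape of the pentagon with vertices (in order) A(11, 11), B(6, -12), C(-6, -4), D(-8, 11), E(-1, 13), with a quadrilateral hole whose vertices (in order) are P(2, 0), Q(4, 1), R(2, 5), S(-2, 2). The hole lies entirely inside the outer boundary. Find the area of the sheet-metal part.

304.5

Outer boundary:
Apply the shoelace formula: 2A = Σ (x_i·y_{i+1} − x_{i+1}·y_i), indices taken mod 5.
Σ = (-198) + (-96) + (-98) + (-93) + (-154) = -639
Area = |Σ|/2 = 319.5.
Hole:
Apply the shoelace (surveyor's) formula: 2A = Σ (x_i·y_{i+1} − x_{i+1}·y_i), indices taken mod 4.
Cross-terms: 2, 18, 14, -4  ⇒  Σ = 30
Area = |Σ|/2 = 15.
Net area = 319.5 − 15 = 304.5.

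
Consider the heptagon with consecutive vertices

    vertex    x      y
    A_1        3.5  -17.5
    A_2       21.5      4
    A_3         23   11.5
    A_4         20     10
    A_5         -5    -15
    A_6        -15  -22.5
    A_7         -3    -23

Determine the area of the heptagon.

Apply the shoelace formula: 2A = Σ (x_i·y_{i+1} − x_{i+1}·y_i), indices taken mod 7.
Σ = (390.25) + (155.25) + (0) + (-250) + (-112.5) + (277.5) + (133) = 593.5
Area = |Σ|/2 = 296.75.

296.75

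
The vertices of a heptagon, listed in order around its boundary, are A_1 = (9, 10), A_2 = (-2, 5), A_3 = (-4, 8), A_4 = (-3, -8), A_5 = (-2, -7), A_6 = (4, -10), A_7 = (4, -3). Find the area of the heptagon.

Apply the surveyor's formula: 2A = Σ (x_i·y_{i+1} − x_{i+1}·y_i), indices taken mod 7.
Cross-terms: 65, 4, 56, 5, 48, 28, 67  ⇒  Σ = 273
Area = |Σ|/2 = 136.5.

136.5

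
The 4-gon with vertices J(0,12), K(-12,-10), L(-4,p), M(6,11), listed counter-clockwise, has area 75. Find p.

Write out the shoelace sum; only the two edges meeting at L involve p:
2·Area = [((-12)·p − (-4)·(-10)) + ((-4)·11 − 6·p)] + 216
       = -18·p + 132 = 150
⇒ p = -1.

-1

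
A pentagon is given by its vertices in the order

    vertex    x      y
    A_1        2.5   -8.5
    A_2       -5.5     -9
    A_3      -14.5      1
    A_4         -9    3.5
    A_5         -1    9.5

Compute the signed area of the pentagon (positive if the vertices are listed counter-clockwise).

-172.125

Σ = (-69.25) + (-136) + (-41.75) + (-82) + (-15.25) = -344.25
Signed area = Σ/2 = -172.125 (negative ⇒ clockwise traversal).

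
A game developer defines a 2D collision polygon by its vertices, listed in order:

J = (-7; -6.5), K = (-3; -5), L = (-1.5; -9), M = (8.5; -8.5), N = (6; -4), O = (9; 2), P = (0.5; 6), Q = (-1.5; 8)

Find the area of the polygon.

160.5

Σ = (15.5) + (19.5) + (89.25) + (17) + (48) + (53) + (13) + (65.75) = 321
Area = |Σ|/2 = 160.5.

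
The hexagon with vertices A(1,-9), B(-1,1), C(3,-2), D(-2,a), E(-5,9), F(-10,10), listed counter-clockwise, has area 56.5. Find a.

3

The doubled signed area Σ (x_i y_{i+1} − x_{i+1} y_i) is linear in a.
With a=0 it equals 89; the coefficient of a is 8 (from the two edges through D).
So 8·a + 89 = 2·56.5 = 113 ⇒ a = 3.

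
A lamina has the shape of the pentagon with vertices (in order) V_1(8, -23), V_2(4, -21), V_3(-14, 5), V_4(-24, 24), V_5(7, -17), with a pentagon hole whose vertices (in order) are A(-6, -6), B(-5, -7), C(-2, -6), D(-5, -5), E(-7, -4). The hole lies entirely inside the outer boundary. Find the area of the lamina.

170

Outer boundary:
Apply Gauss's area formula: 2A = Σ (x_i·y_{i+1} − x_{i+1}·y_i), indices taken mod 5.
Σ = (-76) + (-274) + (-216) + (240) + (-25) = -351
Area = |Σ|/2 = 175.5.
Hole:
Apply the shoelace formula: 2A = Σ (x_i·y_{i+1} − x_{i+1}·y_i), indices taken mod 5.
Σ = (12) + (16) + (-20) + (-15) + (18) = 11
Area = |Σ|/2 = 5.5.
Net area = 175.5 − 5.5 = 170.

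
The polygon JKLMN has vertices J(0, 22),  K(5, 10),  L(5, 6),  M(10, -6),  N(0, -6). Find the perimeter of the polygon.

68

|JK| = √((5)² + (-12)²) = √169 = 13
|KL| = √((0)² + (-4)²) = √16 = 4
|LM| = √((5)² + (-12)²) = √169 = 13
|MN| = √((-10)² + (0)²) = √100 = 10
|NJ| = √((0)² + (28)²) = √784 = 28
Perimeter = 13 + 4 + 13 + 10 + 28 = 68.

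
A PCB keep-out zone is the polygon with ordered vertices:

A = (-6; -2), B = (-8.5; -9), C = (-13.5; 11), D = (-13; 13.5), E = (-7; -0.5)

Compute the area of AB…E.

A→B: (-6)(-9) − (-8.5)(-2) = 37
B→C: (-8.5)(11) − (-13.5)(-9) = -215
C→D: (-13.5)(13.5) − (-13)(11) = -39.25
D→E: (-13)(-0.5) − (-7)(13.5) = 101
E→A: (-7)(-2) − (-6)(-0.5) = 11
Σ = -105.25
Area = |Σ|/2 = 52.625.

52.625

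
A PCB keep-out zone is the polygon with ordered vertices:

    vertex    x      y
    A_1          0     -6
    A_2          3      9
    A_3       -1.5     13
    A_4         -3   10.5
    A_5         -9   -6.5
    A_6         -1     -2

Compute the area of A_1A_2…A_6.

Cross-terms: 18, 52.5, 23.25, 114, 11.5, 6  ⇒  Σ = 225.25
Area = |Σ|/2 = 112.625.

112.625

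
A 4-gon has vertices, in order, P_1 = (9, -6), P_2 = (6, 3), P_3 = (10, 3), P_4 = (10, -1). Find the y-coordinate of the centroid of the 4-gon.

Apply the shoelace (surveyor's) formula. First the cross-terms c_i = x_i·y_{i+1} − x_{i+1}·y_i:
  63, -12, -40, -51  ⇒  2A = -40, A = -20.
Then Σ (y_i + y_{i+1})·c_i = 16, so ȳ = 16 / (6·(-20)) = -2/15.

-2/15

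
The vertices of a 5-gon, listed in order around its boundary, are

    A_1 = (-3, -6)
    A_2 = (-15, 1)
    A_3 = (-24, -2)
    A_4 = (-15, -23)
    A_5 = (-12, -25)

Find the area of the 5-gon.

Apply Gauss's area formula: 2A = Σ (x_i·y_{i+1} − x_{i+1}·y_i), indices taken mod 5.
Σ = (-93) + (54) + (522) + (99) + (-3) = 579
Area = |Σ|/2 = 289.5.

289.5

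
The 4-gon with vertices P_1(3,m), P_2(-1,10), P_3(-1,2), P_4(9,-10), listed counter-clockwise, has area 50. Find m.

Write out the shoelace sum; only the two edges meeting at P_1 involve m:
2·Area = [(9·m − 3·(-10)) + (3·10 − (-1)·m)] + 0
       = 10·m + 60 = 100
⇒ m = 4.

4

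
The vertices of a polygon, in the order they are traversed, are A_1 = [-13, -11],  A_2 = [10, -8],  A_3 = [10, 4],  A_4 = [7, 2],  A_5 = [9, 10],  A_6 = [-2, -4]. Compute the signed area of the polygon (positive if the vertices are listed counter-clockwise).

Apply the shoelace (surveyor's) formula: 2A = Σ (x_i·y_{i+1} − x_{i+1}·y_i), indices taken mod 6.
A_1→A_2: (-13)(-8) − (10)(-11) = 214
A_2→A_3: (10)(4) − (10)(-8) = 120
A_3→A_4: (10)(2) − (7)(4) = -8
A_4→A_5: (7)(10) − (9)(2) = 52
A_5→A_6: (9)(-4) − (-2)(10) = -16
A_6→A_1: (-2)(-11) − (-13)(-4) = -30
Σ = 332
Signed area = Σ/2 = 166 (positive ⇒ counter-clockwise traversal).

166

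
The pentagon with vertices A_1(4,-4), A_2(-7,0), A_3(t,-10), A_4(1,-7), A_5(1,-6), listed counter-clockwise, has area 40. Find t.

-1

The doubled signed area Σ (x_i y_{i+1} − x_{i+1} y_i) is linear in t.
With t=0 it equals 73; the coefficient of t is -7 (from the two edges through A_3).
So -7·t + 73 = 2·40 = 80 ⇒ t = -1.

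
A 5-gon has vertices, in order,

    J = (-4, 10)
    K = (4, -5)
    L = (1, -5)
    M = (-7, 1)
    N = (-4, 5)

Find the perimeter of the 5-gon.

40

|JK| = √((8)² + (-15)²) = √289 = 17
|KL| = √((-3)² + (0)²) = √9 = 3
|LM| = √((-8)² + (6)²) = √100 = 10
|MN| = √((3)² + (4)²) = √25 = 5
|NJ| = √((0)² + (5)²) = √25 = 5
Perimeter = 17 + 3 + 10 + 5 + 5 = 40.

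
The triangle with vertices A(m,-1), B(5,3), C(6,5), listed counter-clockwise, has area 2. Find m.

1

Write out the shoelace sum; only the two edges meeting at A involve m:
2·Area = [(6·(-1) − m·5) + (m·3 − 5·(-1))] + 7
       = -2·m + 6 = 4
⇒ m = 1.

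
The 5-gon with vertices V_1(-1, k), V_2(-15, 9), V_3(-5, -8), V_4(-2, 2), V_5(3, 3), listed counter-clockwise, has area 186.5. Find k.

14

The doubled signed area Σ (x_i y_{i+1} − x_{i+1} y_i) is linear in k.
With k=0 it equals 121; the coefficient of k is 18 (from the two edges through V_1).
So 18·k + 121 = 2·186.5 = 373 ⇒ k = 14.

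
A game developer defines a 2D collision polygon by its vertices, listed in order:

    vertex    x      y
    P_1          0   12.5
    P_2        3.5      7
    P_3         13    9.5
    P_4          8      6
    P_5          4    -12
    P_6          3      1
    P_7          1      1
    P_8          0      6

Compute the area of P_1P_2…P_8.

P_1→P_2: (0)(7) − (3.5)(12.5) = -43.75
P_2→P_3: (3.5)(9.5) − (13)(7) = -57.75
P_3→P_4: (13)(6) − (8)(9.5) = 2
P_4→P_5: (8)(-12) − (4)(6) = -120
P_5→P_6: (4)(1) − (3)(-12) = 40
P_6→P_7: (3)(1) − (1)(1) = 2
P_7→P_8: (1)(6) − (0)(1) = 6
P_8→P_1: (0)(12.5) − (0)(6) = 0
Σ = -171.5
Area = |Σ|/2 = 85.75.

85.75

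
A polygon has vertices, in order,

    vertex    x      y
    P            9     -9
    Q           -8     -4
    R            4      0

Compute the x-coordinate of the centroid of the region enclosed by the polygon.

5/3

Apply the shoelace formula. First the cross-terms c_i = x_i·y_{i+1} − x_{i+1}·y_i:
  -108, 16, -36  ⇒  2A = -128, A = -64.
Then Σ (x_i + x_{i+1})·c_i = -640, so x̄ = -640 / (6·(-64)) = 5/3.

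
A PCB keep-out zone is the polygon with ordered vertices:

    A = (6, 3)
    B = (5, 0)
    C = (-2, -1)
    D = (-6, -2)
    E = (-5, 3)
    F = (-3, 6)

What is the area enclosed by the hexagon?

Apply the shoelace (surveyor's) formula: 2A = Σ (x_i·y_{i+1} − x_{i+1}·y_i), indices taken mod 6.
Σ = (-15) + (-5) + (-2) + (-28) + (-21) + (-45) = -116
Area = |Σ|/2 = 58.

58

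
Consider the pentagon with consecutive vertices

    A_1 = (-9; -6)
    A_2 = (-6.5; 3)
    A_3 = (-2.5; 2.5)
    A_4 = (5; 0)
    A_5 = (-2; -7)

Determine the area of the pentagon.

86.625

Cross-terms: -66, -8.75, -12.5, -35, -51  ⇒  Σ = -173.25
Area = |Σ|/2 = 86.625.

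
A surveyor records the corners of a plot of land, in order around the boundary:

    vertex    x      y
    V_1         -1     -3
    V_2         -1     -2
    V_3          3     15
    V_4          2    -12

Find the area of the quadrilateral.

Σ = (-1) + (-9) + (-66) + (-18) = -94
Area = |Σ|/2 = 47.

47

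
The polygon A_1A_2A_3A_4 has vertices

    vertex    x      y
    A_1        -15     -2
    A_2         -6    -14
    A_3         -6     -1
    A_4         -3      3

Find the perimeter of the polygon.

46

|A_1A_2| = √((9)² + (-12)²) = √225 = 15
|A_2A_3| = √((0)² + (13)²) = √169 = 13
|A_3A_4| = √((3)² + (4)²) = √25 = 5
|A_4A_1| = √((-12)² + (-5)²) = √169 = 13
Perimeter = 15 + 13 + 5 + 13 = 46.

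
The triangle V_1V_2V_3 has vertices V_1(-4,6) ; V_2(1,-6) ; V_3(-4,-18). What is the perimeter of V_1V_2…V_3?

|V_1V_2| = √((5)² + (-12)²) = √169 = 13
|V_2V_3| = √((-5)² + (-12)²) = √169 = 13
|V_3V_1| = √((0)² + (24)²) = √576 = 24
Perimeter = 13 + 13 + 24 = 50.

50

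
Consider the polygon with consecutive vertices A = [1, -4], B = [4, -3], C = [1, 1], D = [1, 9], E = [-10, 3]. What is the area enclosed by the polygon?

Apply the shoelace (surveyor's) formula: 2A = Σ (x_i·y_{i+1} − x_{i+1}·y_i), indices taken mod 5.
Σ = (13) + (7) + (8) + (93) + (37) = 158
Area = |Σ|/2 = 79.

79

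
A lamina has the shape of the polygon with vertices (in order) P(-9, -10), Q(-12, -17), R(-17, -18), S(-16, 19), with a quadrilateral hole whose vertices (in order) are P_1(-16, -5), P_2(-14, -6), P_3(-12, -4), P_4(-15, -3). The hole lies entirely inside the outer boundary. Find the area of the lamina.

Outer boundary:
Apply Gauss's area formula: 2A = Σ (x_i·y_{i+1} − x_{i+1}·y_i), indices taken mod 4.
Σ = (33) + (-73) + (-611) + (331) = -320
Area = |Σ|/2 = 160.
Hole:
Apply Gauss's area formula: 2A = Σ (x_i·y_{i+1} − x_{i+1}·y_i), indices taken mod 4.
Σ = (26) + (-16) + (-24) + (27) = 13
Area = |Σ|/2 = 6.5.
Net area = 160 − 6.5 = 153.5.

153.5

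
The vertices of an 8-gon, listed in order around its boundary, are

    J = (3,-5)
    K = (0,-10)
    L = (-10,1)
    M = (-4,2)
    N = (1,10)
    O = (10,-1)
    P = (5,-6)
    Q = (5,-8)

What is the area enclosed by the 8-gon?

177.5

Apply Gauss's area formula: 2A = Σ (x_i·y_{i+1} − x_{i+1}·y_i), indices taken mod 8.
Σ = (-30) + (-100) + (-16) + (-42) + (-101) + (-55) + (-10) + (-1) = -355
Area = |Σ|/2 = 177.5.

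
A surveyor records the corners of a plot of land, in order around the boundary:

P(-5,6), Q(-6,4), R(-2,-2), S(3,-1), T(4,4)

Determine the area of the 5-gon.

52

Apply the shoelace formula: 2A = Σ (x_i·y_{i+1} − x_{i+1}·y_i), indices taken mod 5.
Σ = (16) + (20) + (8) + (16) + (44) = 104
Area = |Σ|/2 = 52.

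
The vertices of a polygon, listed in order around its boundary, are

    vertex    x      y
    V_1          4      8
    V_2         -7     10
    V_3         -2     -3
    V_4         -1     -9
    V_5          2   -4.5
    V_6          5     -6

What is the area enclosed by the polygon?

124.5

V_1→V_2: (4)(10) − (-7)(8) = 96
V_2→V_3: (-7)(-3) − (-2)(10) = 41
V_3→V_4: (-2)(-9) − (-1)(-3) = 15
V_4→V_5: (-1)(-4.5) − (2)(-9) = 22.5
V_5→V_6: (2)(-6) − (5)(-4.5) = 10.5
V_6→V_1: (5)(8) − (4)(-6) = 64
Σ = 249
Area = |Σ|/2 = 124.5.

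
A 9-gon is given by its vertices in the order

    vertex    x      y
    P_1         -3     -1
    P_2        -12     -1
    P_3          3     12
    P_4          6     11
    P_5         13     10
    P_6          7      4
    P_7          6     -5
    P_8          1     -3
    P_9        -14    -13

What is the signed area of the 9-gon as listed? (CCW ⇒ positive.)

Σ = (-9) + (-141) + (-39) + (-83) + (-18) + (-59) + (-13) + (-55) + (-25) = -442
Signed area = Σ/2 = -221 (negative ⇒ clockwise traversal).

-221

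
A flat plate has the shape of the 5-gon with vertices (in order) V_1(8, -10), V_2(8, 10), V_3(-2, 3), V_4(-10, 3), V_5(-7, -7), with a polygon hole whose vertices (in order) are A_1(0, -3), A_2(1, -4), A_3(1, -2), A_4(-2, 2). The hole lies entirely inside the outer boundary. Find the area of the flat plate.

Outer boundary:
Apply Gauss's area formula: 2A = Σ (x_i·y_{i+1} − x_{i+1}·y_i), indices taken mod 5.
Σ = (160) + (44) + (24) + (91) + (126) = 445
Area = |Σ|/2 = 222.5.
Hole:
Apply the shoelace (surveyor's) formula: 2A = Σ (x_i·y_{i+1} − x_{i+1}·y_i), indices taken mod 4.
Σ = (3) + (2) + (-2) + (6) = 9
Area = |Σ|/2 = 4.5.
Net area = 222.5 − 4.5 = 218.

218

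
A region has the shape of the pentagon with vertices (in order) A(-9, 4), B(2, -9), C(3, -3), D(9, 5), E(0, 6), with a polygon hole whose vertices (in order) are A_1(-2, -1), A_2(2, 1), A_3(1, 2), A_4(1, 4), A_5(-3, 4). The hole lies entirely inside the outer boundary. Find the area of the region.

106

Outer boundary:
Apply Gauss's area formula: 2A = Σ (x_i·y_{i+1} − x_{i+1}·y_i), indices taken mod 5.
A→B: (-9)(-9) − (2)(4) = 73
B→C: (2)(-3) − (3)(-9) = 21
C→D: (3)(5) − (9)(-3) = 42
D→E: (9)(6) − (0)(5) = 54
E→A: (0)(4) − (-9)(6) = 54
Σ = 244
Area = |Σ|/2 = 122.
Hole:
Apply the surveyor's formula: 2A = Σ (x_i·y_{i+1} − x_{i+1}·y_i), indices taken mod 5.
A_1→A_2: (-2)(1) − (2)(-1) = 0
A_2→A_3: (2)(2) − (1)(1) = 3
A_3→A_4: (1)(4) − (1)(2) = 2
A_4→A_5: (1)(4) − (-3)(4) = 16
A_5→A_1: (-3)(-1) − (-2)(4) = 11
Σ = 32
Area = |Σ|/2 = 16.
Net area = 122 − 16 = 106.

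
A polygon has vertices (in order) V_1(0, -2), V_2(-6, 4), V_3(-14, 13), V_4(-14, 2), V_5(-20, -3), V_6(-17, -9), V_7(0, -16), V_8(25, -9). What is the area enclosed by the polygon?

476.5

Apply Gauss's area formula: 2A = Σ (x_i·y_{i+1} − x_{i+1}·y_i), indices taken mod 8.
Cross-terms: -12, -22, 154, 82, 129, 272, 400, -50  ⇒  Σ = 953
Area = |Σ|/2 = 476.5.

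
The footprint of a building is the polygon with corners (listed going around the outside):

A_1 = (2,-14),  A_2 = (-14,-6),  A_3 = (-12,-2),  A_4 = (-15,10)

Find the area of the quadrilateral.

106

Apply the shoelace (surveyor's) formula: 2A = Σ (x_i·y_{i+1} − x_{i+1}·y_i), indices taken mod 4.
Cross-terms: -208, -44, -150, 190  ⇒  Σ = -212
Area = |Σ|/2 = 106.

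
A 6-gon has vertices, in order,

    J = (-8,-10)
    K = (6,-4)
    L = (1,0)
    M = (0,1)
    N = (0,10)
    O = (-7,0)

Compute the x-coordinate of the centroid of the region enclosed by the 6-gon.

-565/237

Apply the surveyor's formula. First the cross-terms c_i = x_i·y_{i+1} − x_{i+1}·y_i:
  92, 4, 1, 0, 70, 70  ⇒  2A = 237, A = 118.5.
Then Σ (x_i + x_{i+1})·c_i = -1695, so x̄ = -1695 / (6·118.5) = -565/237.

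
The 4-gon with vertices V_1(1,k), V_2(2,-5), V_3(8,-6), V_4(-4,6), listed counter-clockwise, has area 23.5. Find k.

-1

Write out the shoelace sum; only the two edges meeting at V_1 involve k:
2·Area = [((-4)·k − 1·6) + (1·(-5) − 2·k)] + 52
       = -6·k + 41 = 47
⇒ k = -1.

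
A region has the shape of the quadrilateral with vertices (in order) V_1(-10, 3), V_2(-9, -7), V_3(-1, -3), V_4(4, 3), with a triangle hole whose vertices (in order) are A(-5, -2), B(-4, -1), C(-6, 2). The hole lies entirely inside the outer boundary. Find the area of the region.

Outer boundary:
V_1→V_2: (-10)(-7) − (-9)(3) = 97
V_2→V_3: (-9)(-3) − (-1)(-7) = 20
V_3→V_4: (-1)(3) − (4)(-3) = 9
V_4→V_1: (4)(3) − (-10)(3) = 42
Σ = 168
Area = |Σ|/2 = 84.
Hole:
Cross-terms: -3, -14, 22  ⇒  Σ = 5
Area = |Σ|/2 = 2.5.
Net area = 84 − 2.5 = 81.5.

81.5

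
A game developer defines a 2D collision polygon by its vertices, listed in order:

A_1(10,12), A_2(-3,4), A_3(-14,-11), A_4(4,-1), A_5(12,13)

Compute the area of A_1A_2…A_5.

150.5

Apply the shoelace formula: 2A = Σ (x_i·y_{i+1} − x_{i+1}·y_i), indices taken mod 5.
Cross-terms: 76, 89, 58, 64, 14  ⇒  Σ = 301
Area = |Σ|/2 = 150.5.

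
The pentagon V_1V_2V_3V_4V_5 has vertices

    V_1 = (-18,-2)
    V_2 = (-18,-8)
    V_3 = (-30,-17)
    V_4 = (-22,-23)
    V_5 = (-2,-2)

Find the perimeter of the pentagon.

|V_1V_2| = √((0)² + (-6)²) = √36 = 6
|V_2V_3| = √((-12)² + (-9)²) = √225 = 15
|V_3V_4| = √((8)² + (-6)²) = √100 = 10
|V_4V_5| = √((20)² + (21)²) = √841 = 29
|V_5V_1| = √((-16)² + (0)²) = √256 = 16
Perimeter = 6 + 15 + 10 + 29 + 16 = 76.

76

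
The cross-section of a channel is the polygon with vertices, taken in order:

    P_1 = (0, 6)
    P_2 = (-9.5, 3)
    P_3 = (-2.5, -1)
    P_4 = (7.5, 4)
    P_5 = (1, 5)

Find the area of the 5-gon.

Apply the shoelace (surveyor's) formula: 2A = Σ (x_i·y_{i+1} − x_{i+1}·y_i), indices taken mod 5.
Σ = (57) + (17) + (-2.5) + (33.5) + (6) = 111
Area = |Σ|/2 = 55.5.

55.5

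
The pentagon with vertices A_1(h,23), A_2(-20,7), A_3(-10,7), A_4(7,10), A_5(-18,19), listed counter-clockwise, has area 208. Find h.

The doubled signed area Σ (x_i y_{i+1} − x_{i+1} y_i) is linear in h.
With h=0 it equals 140; the coefficient of h is -12 (from the two edges through A_1).
So -12·h + 140 = 2·208 = 416 ⇒ h = -23.

-23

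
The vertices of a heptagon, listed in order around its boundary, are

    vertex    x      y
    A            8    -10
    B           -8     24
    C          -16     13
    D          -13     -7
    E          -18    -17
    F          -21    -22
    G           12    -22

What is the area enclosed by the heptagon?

794.5

Σ = (112) + (280) + (281) + (95) + (39) + (726) + (56) = 1589
Area = |Σ|/2 = 794.5.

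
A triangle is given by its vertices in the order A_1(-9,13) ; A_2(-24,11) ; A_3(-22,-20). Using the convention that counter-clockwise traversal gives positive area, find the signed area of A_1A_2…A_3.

234.5

Σ = (213) + (722) + (-466) = 469
Signed area = Σ/2 = 234.5 (positive ⇒ counter-clockwise traversal).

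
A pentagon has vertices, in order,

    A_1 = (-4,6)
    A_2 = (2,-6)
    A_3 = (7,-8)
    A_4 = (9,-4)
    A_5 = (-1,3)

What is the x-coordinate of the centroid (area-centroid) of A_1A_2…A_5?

356/111

Apply Gauss's area formula. First the cross-terms c_i = x_i·y_{i+1} − x_{i+1}·y_i:
  12, 26, 44, 23, 6  ⇒  2A = 111, A = 55.5.
Then Σ (x_i + x_{i+1})·c_i = 1068, so x̄ = 1068 / (6·55.5) = 356/111.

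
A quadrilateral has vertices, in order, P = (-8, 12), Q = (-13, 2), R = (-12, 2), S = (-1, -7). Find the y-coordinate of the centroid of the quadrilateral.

197/78

Apply the shoelace (surveyor's) formula. First the cross-terms c_i = x_i·y_{i+1} − x_{i+1}·y_i:
  140, -2, 86, -68  ⇒  2A = 156, A = 78.
Then Σ (y_i + y_{i+1})·c_i = 1182, so ȳ = 1182 / (6·78) = 197/78.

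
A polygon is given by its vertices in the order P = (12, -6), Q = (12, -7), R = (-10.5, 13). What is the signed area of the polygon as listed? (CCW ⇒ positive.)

Apply the shoelace (surveyor's) formula: 2A = Σ (x_i·y_{i+1} − x_{i+1}·y_i), indices taken mod 3.
Cross-terms: -12, 82.5, -93  ⇒  Σ = -22.5
Signed area = Σ/2 = -11.25 (negative ⇒ clockwise traversal).

-11.25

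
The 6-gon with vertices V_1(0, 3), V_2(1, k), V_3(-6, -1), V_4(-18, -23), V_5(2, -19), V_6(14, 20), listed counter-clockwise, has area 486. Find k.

The doubled signed area Σ (x_i y_{i+1} − x_{i+1} y_i) is linear in k.
With k=0 it equals 852; the coefficient of k is 6 (from the two edges through V_2).
So 6·k + 852 = 2·486 = 972 ⇒ k = 20.

20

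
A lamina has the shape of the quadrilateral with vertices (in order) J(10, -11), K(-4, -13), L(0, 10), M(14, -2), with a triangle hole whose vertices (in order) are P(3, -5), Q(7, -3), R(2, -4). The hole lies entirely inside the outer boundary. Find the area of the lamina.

241

Outer boundary:
J→K: (10)(-13) − (-4)(-11) = -174
K→L: (-4)(10) − (0)(-13) = -40
L→M: (0)(-2) − (14)(10) = -140
M→J: (14)(-11) − (10)(-2) = -134
Σ = -488
Area = |Σ|/2 = 244.
Hole:
Apply the shoelace formula: 2A = Σ (x_i·y_{i+1} − x_{i+1}·y_i), indices taken mod 3.
P→Q: (3)(-3) − (7)(-5) = 26
Q→R: (7)(-4) − (2)(-3) = -22
R→P: (2)(-5) − (3)(-4) = 2
Σ = 6
Area = |Σ|/2 = 3.
Net area = 244 − 3 = 241.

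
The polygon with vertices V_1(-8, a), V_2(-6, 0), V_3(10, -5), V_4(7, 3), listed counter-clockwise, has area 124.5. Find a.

The doubled signed area Σ (x_i y_{i+1} − x_{i+1} y_i) is linear in a.
With a=0 it equals 119; the coefficient of a is 13 (from the two edges through V_1).
So 13·a + 119 = 2·124.5 = 249 ⇒ a = 10.

10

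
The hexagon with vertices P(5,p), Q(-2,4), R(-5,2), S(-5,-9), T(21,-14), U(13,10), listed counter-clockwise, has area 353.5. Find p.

Write out the shoelace sum; only the two edges meeting at P involve p:
2·Area = [(13·p − 5·10) + (5·4 − (-2)·p)] + 722
       = 15·p + 692 = 707
⇒ p = 1.

1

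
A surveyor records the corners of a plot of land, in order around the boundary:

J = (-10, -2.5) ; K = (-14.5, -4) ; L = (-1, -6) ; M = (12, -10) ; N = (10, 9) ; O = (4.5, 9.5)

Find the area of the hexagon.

Apply Gauss's area formula: 2A = Σ (x_i·y_{i+1} − x_{i+1}·y_i), indices taken mod 6.
Σ = (3.75) + (83) + (82) + (208) + (54.5) + (83.75) = 515
Area = |Σ|/2 = 257.5.

257.5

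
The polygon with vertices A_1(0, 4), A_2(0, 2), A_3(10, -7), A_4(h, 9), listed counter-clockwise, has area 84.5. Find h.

Write out the shoelace sum; only the two edges meeting at A_4 involve h:
2·Area = [(10·9 − h·(-7)) + (h·4 − 0·9)] + -20
       = 11·h + 70 = 169
⇒ h = 9.

9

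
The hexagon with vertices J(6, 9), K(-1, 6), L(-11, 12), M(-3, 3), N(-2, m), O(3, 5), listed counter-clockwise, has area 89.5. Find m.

Write out the shoelace sum; only the two edges meeting at N involve m:
2·Area = [((-3)·m − (-2)·3) + ((-2)·5 − 3·m)] + 99
       = -6·m + 95 = 179
⇒ m = -14.

-14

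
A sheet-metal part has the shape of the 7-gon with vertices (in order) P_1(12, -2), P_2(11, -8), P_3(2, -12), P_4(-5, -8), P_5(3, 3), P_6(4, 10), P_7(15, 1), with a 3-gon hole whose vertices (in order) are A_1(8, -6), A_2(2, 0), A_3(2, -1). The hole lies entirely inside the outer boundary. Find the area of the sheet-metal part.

210.5

Outer boundary:
Apply Gauss's area formula: 2A = Σ (x_i·y_{i+1} − x_{i+1}·y_i), indices taken mod 7.
Σ = (-74) + (-116) + (-76) + (9) + (18) + (-146) + (-42) = -427
Area = |Σ|/2 = 213.5.
Hole:
Cross-terms: 12, -2, -4  ⇒  Σ = 6
Area = |Σ|/2 = 3.
Net area = 213.5 − 3 = 210.5.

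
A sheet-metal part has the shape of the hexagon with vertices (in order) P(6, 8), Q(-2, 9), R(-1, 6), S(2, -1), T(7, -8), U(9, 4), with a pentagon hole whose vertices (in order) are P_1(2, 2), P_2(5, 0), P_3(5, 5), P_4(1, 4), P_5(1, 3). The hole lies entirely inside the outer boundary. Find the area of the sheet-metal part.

85

Outer boundary:
Σ = (70) + (-3) + (-11) + (-9) + (100) + (48) = 195
Area = |Σ|/2 = 97.5.
Hole:
Apply Gauss's area formula: 2A = Σ (x_i·y_{i+1} − x_{i+1}·y_i), indices taken mod 5.
Cross-terms: -10, 25, 15, -1, -4  ⇒  Σ = 25
Area = |Σ|/2 = 12.5.
Net area = 97.5 − 12.5 = 85.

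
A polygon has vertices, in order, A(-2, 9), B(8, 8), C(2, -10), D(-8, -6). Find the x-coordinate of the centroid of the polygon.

Apply Gauss's area formula. First the cross-terms c_i = x_i·y_{i+1} − x_{i+1}·y_i:
  -88, -96, -92, -84  ⇒  2A = -360, A = -180.
Then Σ (x_i + x_{i+1})·c_i = -96, so x̄ = -96 / (6·(-180)) = 4/45.

4/45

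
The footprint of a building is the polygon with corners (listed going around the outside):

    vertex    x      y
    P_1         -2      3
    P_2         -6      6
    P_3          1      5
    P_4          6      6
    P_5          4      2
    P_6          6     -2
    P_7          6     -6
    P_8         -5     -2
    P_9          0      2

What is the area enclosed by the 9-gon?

79

Apply the shoelace (surveyor's) formula: 2A = Σ (x_i·y_{i+1} − x_{i+1}·y_i), indices taken mod 9.
Σ = (6) + (-36) + (-24) + (-12) + (-20) + (-24) + (-42) + (-10) + (4) = -158
Area = |Σ|/2 = 79.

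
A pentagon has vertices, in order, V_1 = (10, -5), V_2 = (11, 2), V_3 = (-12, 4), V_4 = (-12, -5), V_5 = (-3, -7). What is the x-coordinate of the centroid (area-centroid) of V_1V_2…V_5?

Apply the shoelace (surveyor's) formula. First the cross-terms c_i = x_i·y_{i+1} − x_{i+1}·y_i:
  75, 68, 108, 69, 85  ⇒  2A = 405, A = 202.5.
Then Σ (x_i + x_{i+1})·c_i = -1525, so x̄ = -1525 / (6·202.5) = -305/243.

-305/243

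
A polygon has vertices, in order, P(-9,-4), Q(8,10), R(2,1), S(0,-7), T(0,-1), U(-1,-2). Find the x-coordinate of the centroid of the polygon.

Apply Gauss's area formula. First the cross-terms c_i = x_i·y_{i+1} − x_{i+1}·y_i:
  -58, -12, -14, 0, -1, -14  ⇒  2A = -99, A = -49.5.
Then Σ (x_i + x_{i+1})·c_i = 51, so x̄ = 51 / (6·(-49.5)) = -17/99.

-17/99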